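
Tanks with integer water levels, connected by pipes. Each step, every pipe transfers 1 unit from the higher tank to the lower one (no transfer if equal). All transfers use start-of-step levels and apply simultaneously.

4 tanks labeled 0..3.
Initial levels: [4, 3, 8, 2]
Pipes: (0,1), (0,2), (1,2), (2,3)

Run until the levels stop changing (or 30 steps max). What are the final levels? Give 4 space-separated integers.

Answer: 5 5 3 4

Derivation:
Step 1: flows [0->1,2->0,2->1,2->3] -> levels [4 5 5 3]
Step 2: flows [1->0,2->0,1=2,2->3] -> levels [6 4 3 4]
Step 3: flows [0->1,0->2,1->2,3->2] -> levels [4 4 6 3]
Step 4: flows [0=1,2->0,2->1,2->3] -> levels [5 5 3 4]
Step 5: flows [0=1,0->2,1->2,3->2] -> levels [4 4 6 3]
  -> period-2 cycle: step 5 state = step 3 state; never stabilizes
  -> state at step 30: (30-3) mod 2 = 1, same as step 4 -> [5 5 3 4]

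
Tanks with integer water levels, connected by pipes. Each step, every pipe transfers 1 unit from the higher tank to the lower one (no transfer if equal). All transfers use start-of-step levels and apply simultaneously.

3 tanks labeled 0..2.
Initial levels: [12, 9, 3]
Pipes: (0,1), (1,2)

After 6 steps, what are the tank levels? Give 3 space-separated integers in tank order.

Step 1: flows [0->1,1->2] -> levels [11 9 4]
Step 2: flows [0->1,1->2] -> levels [10 9 5]
Step 3: flows [0->1,1->2] -> levels [9 9 6]
Step 4: flows [0=1,1->2] -> levels [9 8 7]
Step 5: flows [0->1,1->2] -> levels [8 8 8]
Step 6: flows [0=1,1=2] -> levels [8 8 8]

Answer: 8 8 8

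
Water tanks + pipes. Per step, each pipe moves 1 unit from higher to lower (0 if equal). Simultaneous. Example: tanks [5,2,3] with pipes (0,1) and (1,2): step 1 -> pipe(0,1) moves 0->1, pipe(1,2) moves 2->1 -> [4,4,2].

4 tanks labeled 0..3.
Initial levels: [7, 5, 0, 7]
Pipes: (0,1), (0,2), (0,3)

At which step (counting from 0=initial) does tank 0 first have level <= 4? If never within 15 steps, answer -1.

Answer: 3

Derivation:
Step 1: flows [0->1,0->2,0=3] -> levels [5 6 1 7]
Step 2: flows [1->0,0->2,3->0] -> levels [6 5 2 6]
Step 3: flows [0->1,0->2,0=3] -> levels [4 6 3 6]
Tank 0 first reaches <=4 at step 3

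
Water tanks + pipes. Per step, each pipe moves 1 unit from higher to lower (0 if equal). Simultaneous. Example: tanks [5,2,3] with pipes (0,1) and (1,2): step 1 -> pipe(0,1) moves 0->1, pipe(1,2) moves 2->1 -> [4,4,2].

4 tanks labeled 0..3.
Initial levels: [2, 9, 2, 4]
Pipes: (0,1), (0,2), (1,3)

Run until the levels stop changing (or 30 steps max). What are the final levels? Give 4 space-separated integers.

Answer: 5 3 4 5

Derivation:
Step 1: flows [1->0,0=2,1->3] -> levels [3 7 2 5]
Step 2: flows [1->0,0->2,1->3] -> levels [3 5 3 6]
Step 3: flows [1->0,0=2,3->1] -> levels [4 5 3 5]
Step 4: flows [1->0,0->2,1=3] -> levels [4 4 4 5]
Step 5: flows [0=1,0=2,3->1] -> levels [4 5 4 4]
Step 6: flows [1->0,0=2,1->3] -> levels [5 3 4 5]
Step 7: flows [0->1,0->2,3->1] -> levels [3 5 5 4]
Step 8: flows [1->0,2->0,1->3] -> levels [5 3 4 5]
  -> period-2 cycle: step 8 state = step 6 state; never stabilizes
  -> state at step 30: (30-6) mod 2 = 0, same as step 6 -> [5 3 4 5]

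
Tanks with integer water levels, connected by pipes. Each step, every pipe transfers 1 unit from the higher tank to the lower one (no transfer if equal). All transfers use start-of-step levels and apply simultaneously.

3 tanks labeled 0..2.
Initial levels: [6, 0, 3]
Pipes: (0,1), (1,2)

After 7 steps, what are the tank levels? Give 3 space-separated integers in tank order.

Answer: 3 3 3

Derivation:
Step 1: flows [0->1,2->1] -> levels [5 2 2]
Step 2: flows [0->1,1=2] -> levels [4 3 2]
Step 3: flows [0->1,1->2] -> levels [3 3 3]
Step 4: flows [0=1,1=2] -> levels [3 3 3]
  -> stable; steps 5..7 unchanged -> [3 3 3]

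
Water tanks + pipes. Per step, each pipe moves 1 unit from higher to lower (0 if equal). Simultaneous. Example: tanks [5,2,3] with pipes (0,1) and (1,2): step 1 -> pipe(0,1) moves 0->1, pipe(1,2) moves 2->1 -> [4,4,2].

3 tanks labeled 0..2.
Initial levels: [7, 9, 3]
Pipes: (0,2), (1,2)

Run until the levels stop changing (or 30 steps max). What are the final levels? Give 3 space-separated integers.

Step 1: flows [0->2,1->2] -> levels [6 8 5]
Step 2: flows [0->2,1->2] -> levels [5 7 7]
Step 3: flows [2->0,1=2] -> levels [6 7 6]
Step 4: flows [0=2,1->2] -> levels [6 6 7]
Step 5: flows [2->0,2->1] -> levels [7 7 5]
Step 6: flows [0->2,1->2] -> levels [6 6 7]
  -> period-2 cycle: step 6 state = step 4 state; never stabilizes
  -> state at step 30: (30-4) mod 2 = 0, same as step 4 -> [6 6 7]

Answer: 6 6 7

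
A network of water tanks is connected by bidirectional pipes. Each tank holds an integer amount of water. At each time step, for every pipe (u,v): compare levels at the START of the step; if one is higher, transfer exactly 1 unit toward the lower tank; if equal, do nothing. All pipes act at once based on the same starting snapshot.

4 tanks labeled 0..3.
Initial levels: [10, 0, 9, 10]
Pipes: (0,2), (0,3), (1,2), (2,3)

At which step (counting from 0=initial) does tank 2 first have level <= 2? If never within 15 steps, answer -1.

Step 1: flows [0->2,0=3,2->1,3->2] -> levels [9 1 10 9]
Step 2: flows [2->0,0=3,2->1,2->3] -> levels [10 2 7 10]
Step 3: flows [0->2,0=3,2->1,3->2] -> levels [9 3 8 9]
Step 4: flows [0->2,0=3,2->1,3->2] -> levels [8 4 9 8]
Step 5: flows [2->0,0=3,2->1,2->3] -> levels [9 5 6 9]
Step 6: flows [0->2,0=3,2->1,3->2] -> levels [8 6 7 8]
Step 7: flows [0->2,0=3,2->1,3->2] -> levels [7 7 8 7]
Step 8: flows [2->0,0=3,2->1,2->3] -> levels [8 8 5 8]
Step 9: flows [0->2,0=3,1->2,3->2] -> levels [7 7 8 7]
  -> period-2 cycle (repeats step 7); tank 2 never drops to <=2
Tank 2 never reaches <=2 within 15 steps

Answer: -1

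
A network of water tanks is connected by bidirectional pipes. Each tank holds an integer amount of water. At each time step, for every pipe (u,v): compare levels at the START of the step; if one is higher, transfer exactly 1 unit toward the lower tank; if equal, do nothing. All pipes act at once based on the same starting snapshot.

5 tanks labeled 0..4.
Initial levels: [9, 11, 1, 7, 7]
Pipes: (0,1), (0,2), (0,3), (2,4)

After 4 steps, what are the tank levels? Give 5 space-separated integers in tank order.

Answer: 7 8 6 8 6

Derivation:
Step 1: flows [1->0,0->2,0->3,4->2] -> levels [8 10 3 8 6]
Step 2: flows [1->0,0->2,0=3,4->2] -> levels [8 9 5 8 5]
Step 3: flows [1->0,0->2,0=3,2=4] -> levels [8 8 6 8 5]
Step 4: flows [0=1,0->2,0=3,2->4] -> levels [7 8 6 8 6]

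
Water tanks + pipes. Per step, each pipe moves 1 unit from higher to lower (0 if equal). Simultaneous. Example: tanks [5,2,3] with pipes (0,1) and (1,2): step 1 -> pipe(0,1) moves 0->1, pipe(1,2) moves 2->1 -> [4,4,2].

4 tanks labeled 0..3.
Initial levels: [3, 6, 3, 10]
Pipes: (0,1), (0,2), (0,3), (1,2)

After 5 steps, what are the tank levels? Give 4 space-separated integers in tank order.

Answer: 6 5 5 6

Derivation:
Step 1: flows [1->0,0=2,3->0,1->2] -> levels [5 4 4 9]
Step 2: flows [0->1,0->2,3->0,1=2] -> levels [4 5 5 8]
Step 3: flows [1->0,2->0,3->0,1=2] -> levels [7 4 4 7]
Step 4: flows [0->1,0->2,0=3,1=2] -> levels [5 5 5 7]
Step 5: flows [0=1,0=2,3->0,1=2] -> levels [6 5 5 6]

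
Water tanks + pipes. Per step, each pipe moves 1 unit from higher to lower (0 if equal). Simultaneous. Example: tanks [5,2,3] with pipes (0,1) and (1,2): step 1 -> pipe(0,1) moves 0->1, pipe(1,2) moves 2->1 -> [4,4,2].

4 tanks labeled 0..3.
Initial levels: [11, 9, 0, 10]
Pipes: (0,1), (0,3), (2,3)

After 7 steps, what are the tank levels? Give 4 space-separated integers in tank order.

Answer: 7 9 7 7

Derivation:
Step 1: flows [0->1,0->3,3->2] -> levels [9 10 1 10]
Step 2: flows [1->0,3->0,3->2] -> levels [11 9 2 8]
Step 3: flows [0->1,0->3,3->2] -> levels [9 10 3 8]
Step 4: flows [1->0,0->3,3->2] -> levels [9 9 4 8]
Step 5: flows [0=1,0->3,3->2] -> levels [8 9 5 8]
Step 6: flows [1->0,0=3,3->2] -> levels [9 8 6 7]
Step 7: flows [0->1,0->3,3->2] -> levels [7 9 7 7]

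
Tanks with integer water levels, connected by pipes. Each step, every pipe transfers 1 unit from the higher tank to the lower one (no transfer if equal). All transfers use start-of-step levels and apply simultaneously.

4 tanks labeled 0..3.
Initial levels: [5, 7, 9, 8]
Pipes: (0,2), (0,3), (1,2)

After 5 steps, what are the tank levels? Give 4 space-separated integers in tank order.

Answer: 8 8 6 7

Derivation:
Step 1: flows [2->0,3->0,2->1] -> levels [7 8 7 7]
Step 2: flows [0=2,0=3,1->2] -> levels [7 7 8 7]
Step 3: flows [2->0,0=3,2->1] -> levels [8 8 6 7]
Step 4: flows [0->2,0->3,1->2] -> levels [6 7 8 8]
Step 5: flows [2->0,3->0,2->1] -> levels [8 8 6 7]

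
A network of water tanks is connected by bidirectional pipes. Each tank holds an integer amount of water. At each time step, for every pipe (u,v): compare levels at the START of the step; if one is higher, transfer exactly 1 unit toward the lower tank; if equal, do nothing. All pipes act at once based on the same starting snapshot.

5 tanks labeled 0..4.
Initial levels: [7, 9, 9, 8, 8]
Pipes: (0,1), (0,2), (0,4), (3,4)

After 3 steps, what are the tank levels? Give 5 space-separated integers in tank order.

Step 1: flows [1->0,2->0,4->0,3=4] -> levels [10 8 8 8 7]
Step 2: flows [0->1,0->2,0->4,3->4] -> levels [7 9 9 7 9]
Step 3: flows [1->0,2->0,4->0,4->3] -> levels [10 8 8 8 7]

Answer: 10 8 8 8 7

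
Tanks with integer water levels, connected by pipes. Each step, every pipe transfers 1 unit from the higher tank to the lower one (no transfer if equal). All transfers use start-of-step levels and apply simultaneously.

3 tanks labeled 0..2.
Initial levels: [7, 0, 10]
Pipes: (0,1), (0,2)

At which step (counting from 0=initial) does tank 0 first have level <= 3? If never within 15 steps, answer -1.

Step 1: flows [0->1,2->0] -> levels [7 1 9]
Step 2: flows [0->1,2->0] -> levels [7 2 8]
Step 3: flows [0->1,2->0] -> levels [7 3 7]
Step 4: flows [0->1,0=2] -> levels [6 4 7]
Step 5: flows [0->1,2->0] -> levels [6 5 6]
Step 6: flows [0->1,0=2] -> levels [5 6 6]
Step 7: flows [1->0,2->0] -> levels [7 5 5]
Step 8: flows [0->1,0->2] -> levels [5 6 6]
  -> period-2 cycle (repeats step 6); tank 0 never drops to <=3
Tank 0 never reaches <=3 within 15 steps

Answer: -1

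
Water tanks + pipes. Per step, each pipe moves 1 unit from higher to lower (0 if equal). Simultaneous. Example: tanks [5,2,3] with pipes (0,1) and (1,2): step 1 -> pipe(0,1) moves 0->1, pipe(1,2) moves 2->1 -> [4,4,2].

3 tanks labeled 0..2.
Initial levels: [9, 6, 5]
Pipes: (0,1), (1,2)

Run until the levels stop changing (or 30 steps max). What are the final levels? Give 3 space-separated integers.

Answer: 6 8 6

Derivation:
Step 1: flows [0->1,1->2] -> levels [8 6 6]
Step 2: flows [0->1,1=2] -> levels [7 7 6]
Step 3: flows [0=1,1->2] -> levels [7 6 7]
Step 4: flows [0->1,2->1] -> levels [6 8 6]
Step 5: flows [1->0,1->2] -> levels [7 6 7]
  -> period-2 cycle: step 5 state = step 3 state; never stabilizes
  -> state at step 30: (30-3) mod 2 = 1, same as step 4 -> [6 8 6]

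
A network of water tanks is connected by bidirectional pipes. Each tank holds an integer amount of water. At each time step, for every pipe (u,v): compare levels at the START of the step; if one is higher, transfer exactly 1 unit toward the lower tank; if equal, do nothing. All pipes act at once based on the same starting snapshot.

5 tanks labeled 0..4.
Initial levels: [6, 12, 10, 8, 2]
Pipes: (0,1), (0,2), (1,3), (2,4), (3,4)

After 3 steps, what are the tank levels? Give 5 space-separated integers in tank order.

Step 1: flows [1->0,2->0,1->3,2->4,3->4] -> levels [8 10 8 8 4]
Step 2: flows [1->0,0=2,1->3,2->4,3->4] -> levels [9 8 7 8 6]
Step 3: flows [0->1,0->2,1=3,2->4,3->4] -> levels [7 9 7 7 8]

Answer: 7 9 7 7 8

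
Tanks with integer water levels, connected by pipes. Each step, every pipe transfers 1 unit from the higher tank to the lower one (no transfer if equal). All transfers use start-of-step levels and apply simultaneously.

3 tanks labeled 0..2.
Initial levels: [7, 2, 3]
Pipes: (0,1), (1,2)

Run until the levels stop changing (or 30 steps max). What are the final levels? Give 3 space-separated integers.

Answer: 4 4 4

Derivation:
Step 1: flows [0->1,2->1] -> levels [6 4 2]
Step 2: flows [0->1,1->2] -> levels [5 4 3]
Step 3: flows [0->1,1->2] -> levels [4 4 4]
Step 4: flows [0=1,1=2] -> levels [4 4 4]
  -> stable (no change)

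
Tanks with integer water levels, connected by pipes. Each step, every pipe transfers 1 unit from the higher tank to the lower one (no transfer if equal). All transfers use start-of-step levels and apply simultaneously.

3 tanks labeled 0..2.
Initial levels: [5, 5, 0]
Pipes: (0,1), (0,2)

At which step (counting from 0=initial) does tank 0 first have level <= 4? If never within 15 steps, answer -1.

Answer: 1

Derivation:
Step 1: flows [0=1,0->2] -> levels [4 5 1]
Tank 0 first reaches <=4 at step 1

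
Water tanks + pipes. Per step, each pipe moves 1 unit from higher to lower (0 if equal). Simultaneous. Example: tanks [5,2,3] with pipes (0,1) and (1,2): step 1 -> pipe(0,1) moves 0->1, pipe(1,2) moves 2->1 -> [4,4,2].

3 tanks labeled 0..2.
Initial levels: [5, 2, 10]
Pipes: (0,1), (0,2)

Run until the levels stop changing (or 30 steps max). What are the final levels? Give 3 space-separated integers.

Step 1: flows [0->1,2->0] -> levels [5 3 9]
Step 2: flows [0->1,2->0] -> levels [5 4 8]
Step 3: flows [0->1,2->0] -> levels [5 5 7]
Step 4: flows [0=1,2->0] -> levels [6 5 6]
Step 5: flows [0->1,0=2] -> levels [5 6 6]
Step 6: flows [1->0,2->0] -> levels [7 5 5]
Step 7: flows [0->1,0->2] -> levels [5 6 6]
  -> period-2 cycle: step 7 state = step 5 state; never stabilizes
  -> state at step 30: (30-5) mod 2 = 1, same as step 6 -> [7 5 5]

Answer: 7 5 5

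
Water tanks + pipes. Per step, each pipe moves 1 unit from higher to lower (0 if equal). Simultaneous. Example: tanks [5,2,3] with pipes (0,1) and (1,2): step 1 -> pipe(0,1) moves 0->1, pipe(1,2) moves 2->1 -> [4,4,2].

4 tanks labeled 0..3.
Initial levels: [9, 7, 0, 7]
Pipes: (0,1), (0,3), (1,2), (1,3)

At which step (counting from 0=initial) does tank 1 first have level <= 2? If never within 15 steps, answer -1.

Step 1: flows [0->1,0->3,1->2,1=3] -> levels [7 7 1 8]
Step 2: flows [0=1,3->0,1->2,3->1] -> levels [8 7 2 6]
Step 3: flows [0->1,0->3,1->2,1->3] -> levels [6 6 3 8]
Step 4: flows [0=1,3->0,1->2,3->1] -> levels [7 6 4 6]
Step 5: flows [0->1,0->3,1->2,1=3] -> levels [5 6 5 7]
Step 6: flows [1->0,3->0,1->2,3->1] -> levels [7 5 6 5]
Step 7: flows [0->1,0->3,2->1,1=3] -> levels [5 7 5 6]
Step 8: flows [1->0,3->0,1->2,1->3] -> levels [7 4 6 6]
Step 9: flows [0->1,0->3,2->1,3->1] -> levels [5 7 5 6]
  -> period-2 cycle (repeats step 7); tank 1 never drops to <=2
Tank 1 never reaches <=2 within 15 steps

Answer: -1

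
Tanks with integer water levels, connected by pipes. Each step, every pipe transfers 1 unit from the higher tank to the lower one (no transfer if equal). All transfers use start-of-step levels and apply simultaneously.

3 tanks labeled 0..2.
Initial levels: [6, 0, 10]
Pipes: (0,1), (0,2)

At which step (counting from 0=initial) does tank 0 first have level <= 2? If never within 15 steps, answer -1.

Step 1: flows [0->1,2->0] -> levels [6 1 9]
Step 2: flows [0->1,2->0] -> levels [6 2 8]
Step 3: flows [0->1,2->0] -> levels [6 3 7]
Step 4: flows [0->1,2->0] -> levels [6 4 6]
Step 5: flows [0->1,0=2] -> levels [5 5 6]
Step 6: flows [0=1,2->0] -> levels [6 5 5]
Step 7: flows [0->1,0->2] -> levels [4 6 6]
Step 8: flows [1->0,2->0] -> levels [6 5 5]
  -> period-2 cycle (repeats step 6); tank 0 never drops to <=2
Tank 0 never reaches <=2 within 15 steps

Answer: -1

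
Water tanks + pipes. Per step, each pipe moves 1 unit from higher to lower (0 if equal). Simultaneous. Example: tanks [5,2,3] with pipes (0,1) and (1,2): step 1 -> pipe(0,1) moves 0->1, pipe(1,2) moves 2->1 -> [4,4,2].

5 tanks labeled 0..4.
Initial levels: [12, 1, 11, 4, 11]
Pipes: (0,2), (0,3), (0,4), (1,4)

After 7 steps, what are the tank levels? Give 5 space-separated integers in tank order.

Step 1: flows [0->2,0->3,0->4,4->1] -> levels [9 2 12 5 11]
Step 2: flows [2->0,0->3,4->0,4->1] -> levels [10 3 11 6 9]
Step 3: flows [2->0,0->3,0->4,4->1] -> levels [9 4 10 7 9]
Step 4: flows [2->0,0->3,0=4,4->1] -> levels [9 5 9 8 8]
Step 5: flows [0=2,0->3,0->4,4->1] -> levels [7 6 9 9 8]
Step 6: flows [2->0,3->0,4->0,4->1] -> levels [10 7 8 8 6]
Step 7: flows [0->2,0->3,0->4,1->4] -> levels [7 6 9 9 8]

Answer: 7 6 9 9 8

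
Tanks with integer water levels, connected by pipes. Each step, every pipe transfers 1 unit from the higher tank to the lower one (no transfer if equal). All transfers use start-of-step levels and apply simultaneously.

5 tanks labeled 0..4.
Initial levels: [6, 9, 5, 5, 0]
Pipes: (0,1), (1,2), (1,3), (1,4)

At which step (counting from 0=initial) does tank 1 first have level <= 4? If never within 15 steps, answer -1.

Answer: 3

Derivation:
Step 1: flows [1->0,1->2,1->3,1->4] -> levels [7 5 6 6 1]
Step 2: flows [0->1,2->1,3->1,1->4] -> levels [6 7 5 5 2]
Step 3: flows [1->0,1->2,1->3,1->4] -> levels [7 3 6 6 3]
Tank 1 first reaches <=4 at step 3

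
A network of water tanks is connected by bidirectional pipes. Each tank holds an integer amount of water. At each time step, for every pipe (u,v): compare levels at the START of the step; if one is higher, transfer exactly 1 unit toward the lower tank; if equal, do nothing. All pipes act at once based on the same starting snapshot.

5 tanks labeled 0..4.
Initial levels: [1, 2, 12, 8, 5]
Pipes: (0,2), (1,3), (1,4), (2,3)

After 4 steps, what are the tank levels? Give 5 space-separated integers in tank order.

Answer: 5 6 6 6 5

Derivation:
Step 1: flows [2->0,3->1,4->1,2->3] -> levels [2 4 10 8 4]
Step 2: flows [2->0,3->1,1=4,2->3] -> levels [3 5 8 8 4]
Step 3: flows [2->0,3->1,1->4,2=3] -> levels [4 5 7 7 5]
Step 4: flows [2->0,3->1,1=4,2=3] -> levels [5 6 6 6 5]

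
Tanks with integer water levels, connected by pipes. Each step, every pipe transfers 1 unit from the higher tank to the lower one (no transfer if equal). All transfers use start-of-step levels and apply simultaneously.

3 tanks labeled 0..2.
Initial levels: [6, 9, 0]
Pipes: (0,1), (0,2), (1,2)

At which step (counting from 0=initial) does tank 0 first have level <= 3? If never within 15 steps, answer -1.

Step 1: flows [1->0,0->2,1->2] -> levels [6 7 2]
Step 2: flows [1->0,0->2,1->2] -> levels [6 5 4]
Step 3: flows [0->1,0->2,1->2] -> levels [4 5 6]
Step 4: flows [1->0,2->0,2->1] -> levels [6 5 4]
  -> period-2 cycle (repeats step 2); tank 0 never drops to <=3
Tank 0 never reaches <=3 within 15 steps

Answer: -1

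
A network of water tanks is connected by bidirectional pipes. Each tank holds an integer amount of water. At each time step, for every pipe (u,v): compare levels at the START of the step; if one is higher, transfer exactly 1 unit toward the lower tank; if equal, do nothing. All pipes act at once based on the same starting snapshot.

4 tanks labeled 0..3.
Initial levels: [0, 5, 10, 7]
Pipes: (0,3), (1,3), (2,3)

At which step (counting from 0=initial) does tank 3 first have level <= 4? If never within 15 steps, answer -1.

Step 1: flows [3->0,3->1,2->3] -> levels [1 6 9 6]
Step 2: flows [3->0,1=3,2->3] -> levels [2 6 8 6]
Step 3: flows [3->0,1=3,2->3] -> levels [3 6 7 6]
Step 4: flows [3->0,1=3,2->3] -> levels [4 6 6 6]
Step 5: flows [3->0,1=3,2=3] -> levels [5 6 6 5]
Step 6: flows [0=3,1->3,2->3] -> levels [5 5 5 7]
Step 7: flows [3->0,3->1,3->2] -> levels [6 6 6 4]
Tank 3 first reaches <=4 at step 7

Answer: 7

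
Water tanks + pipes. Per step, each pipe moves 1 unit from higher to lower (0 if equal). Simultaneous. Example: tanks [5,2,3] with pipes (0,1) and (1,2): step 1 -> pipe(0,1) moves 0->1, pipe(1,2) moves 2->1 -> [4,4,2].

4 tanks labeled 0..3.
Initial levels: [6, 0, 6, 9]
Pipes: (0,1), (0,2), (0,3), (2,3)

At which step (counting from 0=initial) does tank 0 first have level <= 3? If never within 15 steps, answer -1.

Answer: 6

Derivation:
Step 1: flows [0->1,0=2,3->0,3->2] -> levels [6 1 7 7]
Step 2: flows [0->1,2->0,3->0,2=3] -> levels [7 2 6 6]
Step 3: flows [0->1,0->2,0->3,2=3] -> levels [4 3 7 7]
Step 4: flows [0->1,2->0,3->0,2=3] -> levels [5 4 6 6]
Step 5: flows [0->1,2->0,3->0,2=3] -> levels [6 5 5 5]
Step 6: flows [0->1,0->2,0->3,2=3] -> levels [3 6 6 6]
Tank 0 first reaches <=3 at step 6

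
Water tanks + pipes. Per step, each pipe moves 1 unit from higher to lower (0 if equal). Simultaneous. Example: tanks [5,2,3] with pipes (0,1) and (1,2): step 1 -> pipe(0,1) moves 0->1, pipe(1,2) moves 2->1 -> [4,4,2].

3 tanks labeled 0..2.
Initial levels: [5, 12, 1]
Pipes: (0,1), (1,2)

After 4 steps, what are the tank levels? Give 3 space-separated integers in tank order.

Answer: 7 6 5

Derivation:
Step 1: flows [1->0,1->2] -> levels [6 10 2]
Step 2: flows [1->0,1->2] -> levels [7 8 3]
Step 3: flows [1->0,1->2] -> levels [8 6 4]
Step 4: flows [0->1,1->2] -> levels [7 6 5]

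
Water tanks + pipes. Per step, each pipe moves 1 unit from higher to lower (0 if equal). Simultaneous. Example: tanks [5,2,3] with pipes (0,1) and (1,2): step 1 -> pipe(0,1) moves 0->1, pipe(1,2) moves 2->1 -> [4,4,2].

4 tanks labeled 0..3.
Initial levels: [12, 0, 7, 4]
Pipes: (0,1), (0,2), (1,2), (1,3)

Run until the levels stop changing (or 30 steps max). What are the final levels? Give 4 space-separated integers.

Answer: 6 7 5 5

Derivation:
Step 1: flows [0->1,0->2,2->1,3->1] -> levels [10 3 7 3]
Step 2: flows [0->1,0->2,2->1,1=3] -> levels [8 5 7 3]
Step 3: flows [0->1,0->2,2->1,1->3] -> levels [6 6 7 4]
Step 4: flows [0=1,2->0,2->1,1->3] -> levels [7 6 5 5]
Step 5: flows [0->1,0->2,1->2,1->3] -> levels [5 5 7 6]
Step 6: flows [0=1,2->0,2->1,3->1] -> levels [6 7 5 5]
Step 7: flows [1->0,0->2,1->2,1->3] -> levels [6 4 7 6]
Step 8: flows [0->1,2->0,2->1,3->1] -> levels [6 7 5 5]
  -> period-2 cycle: step 8 state = step 6 state; never stabilizes
  -> state at step 30: (30-6) mod 2 = 0, same as step 6 -> [6 7 5 5]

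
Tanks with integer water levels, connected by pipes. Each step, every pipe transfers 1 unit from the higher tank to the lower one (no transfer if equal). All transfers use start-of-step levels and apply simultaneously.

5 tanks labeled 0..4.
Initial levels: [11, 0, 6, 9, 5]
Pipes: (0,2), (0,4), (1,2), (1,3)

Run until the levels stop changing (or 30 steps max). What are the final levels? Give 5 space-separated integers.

Answer: 7 7 5 6 6

Derivation:
Step 1: flows [0->2,0->4,2->1,3->1] -> levels [9 2 6 8 6]
Step 2: flows [0->2,0->4,2->1,3->1] -> levels [7 4 6 7 7]
Step 3: flows [0->2,0=4,2->1,3->1] -> levels [6 6 6 6 7]
Step 4: flows [0=2,4->0,1=2,1=3] -> levels [7 6 6 6 6]
Step 5: flows [0->2,0->4,1=2,1=3] -> levels [5 6 7 6 7]
Step 6: flows [2->0,4->0,2->1,1=3] -> levels [7 7 5 6 6]
Step 7: flows [0->2,0->4,1->2,1->3] -> levels [5 5 7 7 7]
Step 8: flows [2->0,4->0,2->1,3->1] -> levels [7 7 5 6 6]
  -> period-2 cycle: step 8 state = step 6 state; never stabilizes
  -> state at step 30: (30-6) mod 2 = 0, same as step 6 -> [7 7 5 6 6]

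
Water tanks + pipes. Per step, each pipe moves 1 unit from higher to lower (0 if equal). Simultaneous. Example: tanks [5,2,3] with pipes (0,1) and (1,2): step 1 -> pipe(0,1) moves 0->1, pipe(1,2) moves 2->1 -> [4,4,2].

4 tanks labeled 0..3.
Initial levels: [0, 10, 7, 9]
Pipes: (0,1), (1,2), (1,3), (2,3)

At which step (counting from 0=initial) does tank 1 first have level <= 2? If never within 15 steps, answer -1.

Answer: -1

Derivation:
Step 1: flows [1->0,1->2,1->3,3->2] -> levels [1 7 9 9]
Step 2: flows [1->0,2->1,3->1,2=3] -> levels [2 8 8 8]
Step 3: flows [1->0,1=2,1=3,2=3] -> levels [3 7 8 8]
Step 4: flows [1->0,2->1,3->1,2=3] -> levels [4 8 7 7]
Step 5: flows [1->0,1->2,1->3,2=3] -> levels [5 5 8 8]
Step 6: flows [0=1,2->1,3->1,2=3] -> levels [5 7 7 7]
Step 7: flows [1->0,1=2,1=3,2=3] -> levels [6 6 7 7]
Step 8: flows [0=1,2->1,3->1,2=3] -> levels [6 8 6 6]
Step 9: flows [1->0,1->2,1->3,2=3] -> levels [7 5 7 7]
Step 10: flows [0->1,2->1,3->1,2=3] -> levels [6 8 6 6]
  -> period-2 cycle (repeats step 8); tank 1 never drops to <=2
Tank 1 never reaches <=2 within 15 steps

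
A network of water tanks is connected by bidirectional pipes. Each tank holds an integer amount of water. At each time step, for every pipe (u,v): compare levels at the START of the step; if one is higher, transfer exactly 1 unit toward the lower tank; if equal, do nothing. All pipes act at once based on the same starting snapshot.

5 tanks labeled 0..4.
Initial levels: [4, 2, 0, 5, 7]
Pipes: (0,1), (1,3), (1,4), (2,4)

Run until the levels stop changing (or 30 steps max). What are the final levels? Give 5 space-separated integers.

Answer: 4 3 2 5 4

Derivation:
Step 1: flows [0->1,3->1,4->1,4->2] -> levels [3 5 1 4 5]
Step 2: flows [1->0,1->3,1=4,4->2] -> levels [4 3 2 5 4]
Step 3: flows [0->1,3->1,4->1,4->2] -> levels [3 6 3 4 2]
Step 4: flows [1->0,1->3,1->4,2->4] -> levels [4 3 2 5 4]
  -> period-2 cycle: step 4 state = step 2 state; never stabilizes
  -> state at step 30: (30-2) mod 2 = 0, same as step 2 -> [4 3 2 5 4]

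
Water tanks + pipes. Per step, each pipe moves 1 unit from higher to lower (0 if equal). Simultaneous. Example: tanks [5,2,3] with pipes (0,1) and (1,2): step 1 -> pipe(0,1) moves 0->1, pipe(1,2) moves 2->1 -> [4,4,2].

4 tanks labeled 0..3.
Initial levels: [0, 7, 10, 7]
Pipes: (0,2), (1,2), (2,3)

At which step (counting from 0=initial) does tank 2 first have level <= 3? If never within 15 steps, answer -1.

Answer: -1

Derivation:
Step 1: flows [2->0,2->1,2->3] -> levels [1 8 7 8]
Step 2: flows [2->0,1->2,3->2] -> levels [2 7 8 7]
Step 3: flows [2->0,2->1,2->3] -> levels [3 8 5 8]
Step 4: flows [2->0,1->2,3->2] -> levels [4 7 6 7]
Step 5: flows [2->0,1->2,3->2] -> levels [5 6 7 6]
Step 6: flows [2->0,2->1,2->3] -> levels [6 7 4 7]
Step 7: flows [0->2,1->2,3->2] -> levels [5 6 7 6]
  -> period-2 cycle (repeats step 5); tank 2 never drops to <=3
Tank 2 never reaches <=3 within 15 steps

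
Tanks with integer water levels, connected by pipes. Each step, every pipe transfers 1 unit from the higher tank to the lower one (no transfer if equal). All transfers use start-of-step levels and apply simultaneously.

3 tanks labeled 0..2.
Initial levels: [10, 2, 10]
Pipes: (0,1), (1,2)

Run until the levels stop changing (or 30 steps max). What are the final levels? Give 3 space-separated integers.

Answer: 8 6 8

Derivation:
Step 1: flows [0->1,2->1] -> levels [9 4 9]
Step 2: flows [0->1,2->1] -> levels [8 6 8]
Step 3: flows [0->1,2->1] -> levels [7 8 7]
Step 4: flows [1->0,1->2] -> levels [8 6 8]
  -> period-2 cycle: step 4 state = step 2 state; never stabilizes
  -> state at step 30: (30-2) mod 2 = 0, same as step 2 -> [8 6 8]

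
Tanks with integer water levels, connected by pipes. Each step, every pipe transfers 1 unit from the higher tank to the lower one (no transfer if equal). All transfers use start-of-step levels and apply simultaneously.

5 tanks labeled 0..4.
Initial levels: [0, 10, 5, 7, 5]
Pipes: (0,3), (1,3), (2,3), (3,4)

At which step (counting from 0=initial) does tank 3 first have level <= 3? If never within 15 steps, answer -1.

Step 1: flows [3->0,1->3,3->2,3->4] -> levels [1 9 6 5 6]
Step 2: flows [3->0,1->3,2->3,4->3] -> levels [2 8 5 7 5]
Step 3: flows [3->0,1->3,3->2,3->4] -> levels [3 7 6 5 6]
Step 4: flows [3->0,1->3,2->3,4->3] -> levels [4 6 5 7 5]
Step 5: flows [3->0,3->1,3->2,3->4] -> levels [5 7 6 3 6]
Tank 3 first reaches <=3 at step 5

Answer: 5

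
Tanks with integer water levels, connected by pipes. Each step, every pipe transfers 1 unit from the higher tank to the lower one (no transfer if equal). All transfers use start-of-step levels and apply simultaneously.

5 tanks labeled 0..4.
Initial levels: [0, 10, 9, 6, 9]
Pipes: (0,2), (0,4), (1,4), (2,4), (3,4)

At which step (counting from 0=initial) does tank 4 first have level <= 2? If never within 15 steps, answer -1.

Step 1: flows [2->0,4->0,1->4,2=4,4->3] -> levels [2 9 8 7 8]
Step 2: flows [2->0,4->0,1->4,2=4,4->3] -> levels [4 8 7 8 7]
Step 3: flows [2->0,4->0,1->4,2=4,3->4] -> levels [6 7 6 7 8]
Step 4: flows [0=2,4->0,4->1,4->2,4->3] -> levels [7 8 7 8 4]
Step 5: flows [0=2,0->4,1->4,2->4,3->4] -> levels [6 7 6 7 8]
  -> period-2 cycle (repeats step 3); tank 4 never drops to <=2
Tank 4 never reaches <=2 within 15 steps

Answer: -1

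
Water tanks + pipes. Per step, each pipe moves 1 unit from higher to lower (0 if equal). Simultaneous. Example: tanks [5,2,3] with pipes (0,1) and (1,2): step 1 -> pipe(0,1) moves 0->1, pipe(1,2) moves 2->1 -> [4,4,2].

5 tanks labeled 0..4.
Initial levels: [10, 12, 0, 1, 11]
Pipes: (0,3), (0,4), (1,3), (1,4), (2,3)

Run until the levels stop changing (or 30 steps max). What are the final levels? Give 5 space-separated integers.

Step 1: flows [0->3,4->0,1->3,1->4,3->2] -> levels [10 10 1 2 11]
Step 2: flows [0->3,4->0,1->3,4->1,3->2] -> levels [10 10 2 3 9]
Step 3: flows [0->3,0->4,1->3,1->4,3->2] -> levels [8 8 3 4 11]
Step 4: flows [0->3,4->0,1->3,4->1,3->2] -> levels [8 8 4 5 9]
Step 5: flows [0->3,4->0,1->3,4->1,3->2] -> levels [8 8 5 6 7]
Step 6: flows [0->3,0->4,1->3,1->4,3->2] -> levels [6 6 6 7 9]
Step 7: flows [3->0,4->0,3->1,4->1,3->2] -> levels [8 8 7 4 7]
Step 8: flows [0->3,0->4,1->3,1->4,2->3] -> levels [6 6 6 7 9]
  -> period-2 cycle: step 8 state = step 6 state; never stabilizes
  -> state at step 30: (30-6) mod 2 = 0, same as step 6 -> [6 6 6 7 9]

Answer: 6 6 6 7 9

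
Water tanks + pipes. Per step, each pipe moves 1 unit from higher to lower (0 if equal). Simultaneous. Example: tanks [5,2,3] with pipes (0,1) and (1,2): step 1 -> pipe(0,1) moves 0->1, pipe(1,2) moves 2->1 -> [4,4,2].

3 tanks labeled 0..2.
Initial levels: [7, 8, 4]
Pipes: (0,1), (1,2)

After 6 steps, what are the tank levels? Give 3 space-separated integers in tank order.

Answer: 7 5 7

Derivation:
Step 1: flows [1->0,1->2] -> levels [8 6 5]
Step 2: flows [0->1,1->2] -> levels [7 6 6]
Step 3: flows [0->1,1=2] -> levels [6 7 6]
Step 4: flows [1->0,1->2] -> levels [7 5 7]
Step 5: flows [0->1,2->1] -> levels [6 7 6]
  -> period-2 cycle: step 5 state = step 3 state
  -> state at step 6: (6-3) mod 2 = 1, same as step 4 -> [7 5 7]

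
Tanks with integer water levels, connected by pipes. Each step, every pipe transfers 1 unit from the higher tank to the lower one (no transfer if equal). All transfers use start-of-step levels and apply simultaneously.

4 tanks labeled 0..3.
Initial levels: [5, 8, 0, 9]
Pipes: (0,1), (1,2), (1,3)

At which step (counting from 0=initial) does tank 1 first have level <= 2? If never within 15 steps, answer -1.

Step 1: flows [1->0,1->2,3->1] -> levels [6 7 1 8]
Step 2: flows [1->0,1->2,3->1] -> levels [7 6 2 7]
Step 3: flows [0->1,1->2,3->1] -> levels [6 7 3 6]
Step 4: flows [1->0,1->2,1->3] -> levels [7 4 4 7]
Step 5: flows [0->1,1=2,3->1] -> levels [6 6 4 6]
Step 6: flows [0=1,1->2,1=3] -> levels [6 5 5 6]
Step 7: flows [0->1,1=2,3->1] -> levels [5 7 5 5]
Step 8: flows [1->0,1->2,1->3] -> levels [6 4 6 6]
Step 9: flows [0->1,2->1,3->1] -> levels [5 7 5 5]
  -> period-2 cycle (repeats step 7); tank 1 never drops to <=2
Tank 1 never reaches <=2 within 15 steps

Answer: -1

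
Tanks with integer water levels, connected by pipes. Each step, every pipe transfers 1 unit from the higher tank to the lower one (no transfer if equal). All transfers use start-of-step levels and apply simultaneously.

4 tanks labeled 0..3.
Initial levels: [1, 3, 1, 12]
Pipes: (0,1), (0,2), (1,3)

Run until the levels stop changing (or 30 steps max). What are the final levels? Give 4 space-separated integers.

Answer: 5 3 4 5

Derivation:
Step 1: flows [1->0,0=2,3->1] -> levels [2 3 1 11]
Step 2: flows [1->0,0->2,3->1] -> levels [2 3 2 10]
Step 3: flows [1->0,0=2,3->1] -> levels [3 3 2 9]
Step 4: flows [0=1,0->2,3->1] -> levels [2 4 3 8]
Step 5: flows [1->0,2->0,3->1] -> levels [4 4 2 7]
Step 6: flows [0=1,0->2,3->1] -> levels [3 5 3 6]
Step 7: flows [1->0,0=2,3->1] -> levels [4 5 3 5]
Step 8: flows [1->0,0->2,1=3] -> levels [4 4 4 5]
Step 9: flows [0=1,0=2,3->1] -> levels [4 5 4 4]
Step 10: flows [1->0,0=2,1->3] -> levels [5 3 4 5]
Step 11: flows [0->1,0->2,3->1] -> levels [3 5 5 4]
Step 12: flows [1->0,2->0,1->3] -> levels [5 3 4 5]
  -> period-2 cycle: step 12 state = step 10 state; never stabilizes
  -> state at step 30: (30-10) mod 2 = 0, same as step 10 -> [5 3 4 5]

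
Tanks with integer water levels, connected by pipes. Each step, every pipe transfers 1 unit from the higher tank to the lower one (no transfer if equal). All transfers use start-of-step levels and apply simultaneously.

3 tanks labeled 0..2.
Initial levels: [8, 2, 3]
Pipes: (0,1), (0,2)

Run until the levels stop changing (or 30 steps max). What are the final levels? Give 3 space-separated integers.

Answer: 3 5 5

Derivation:
Step 1: flows [0->1,0->2] -> levels [6 3 4]
Step 2: flows [0->1,0->2] -> levels [4 4 5]
Step 3: flows [0=1,2->0] -> levels [5 4 4]
Step 4: flows [0->1,0->2] -> levels [3 5 5]
Step 5: flows [1->0,2->0] -> levels [5 4 4]
  -> period-2 cycle: step 5 state = step 3 state; never stabilizes
  -> state at step 30: (30-3) mod 2 = 1, same as step 4 -> [3 5 5]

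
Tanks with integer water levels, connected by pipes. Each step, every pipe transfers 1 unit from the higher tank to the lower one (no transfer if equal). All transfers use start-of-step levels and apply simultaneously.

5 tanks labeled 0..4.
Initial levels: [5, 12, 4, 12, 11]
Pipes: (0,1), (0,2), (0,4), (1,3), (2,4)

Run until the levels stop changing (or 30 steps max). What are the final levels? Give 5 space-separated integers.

Step 1: flows [1->0,0->2,4->0,1=3,4->2] -> levels [6 11 6 12 9]
Step 2: flows [1->0,0=2,4->0,3->1,4->2] -> levels [8 11 7 11 7]
Step 3: flows [1->0,0->2,0->4,1=3,2=4] -> levels [7 10 8 11 8]
Step 4: flows [1->0,2->0,4->0,3->1,2=4] -> levels [10 10 7 10 7]
Step 5: flows [0=1,0->2,0->4,1=3,2=4] -> levels [8 10 8 10 8]
Step 6: flows [1->0,0=2,0=4,1=3,2=4] -> levels [9 9 8 10 8]
Step 7: flows [0=1,0->2,0->4,3->1,2=4] -> levels [7 10 9 9 9]
Step 8: flows [1->0,2->0,4->0,1->3,2=4] -> levels [10 8 8 10 8]
Step 9: flows [0->1,0->2,0->4,3->1,2=4] -> levels [7 10 9 9 9]
  -> period-2 cycle: step 9 state = step 7 state; never stabilizes
  -> state at step 30: (30-7) mod 2 = 1, same as step 8 -> [10 8 8 10 8]

Answer: 10 8 8 10 8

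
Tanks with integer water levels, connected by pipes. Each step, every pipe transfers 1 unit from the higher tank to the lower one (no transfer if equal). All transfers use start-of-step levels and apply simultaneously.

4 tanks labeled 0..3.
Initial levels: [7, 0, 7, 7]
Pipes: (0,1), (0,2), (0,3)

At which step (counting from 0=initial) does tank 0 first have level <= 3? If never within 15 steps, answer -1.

Answer: 6

Derivation:
Step 1: flows [0->1,0=2,0=3] -> levels [6 1 7 7]
Step 2: flows [0->1,2->0,3->0] -> levels [7 2 6 6]
Step 3: flows [0->1,0->2,0->3] -> levels [4 3 7 7]
Step 4: flows [0->1,2->0,3->0] -> levels [5 4 6 6]
Step 5: flows [0->1,2->0,3->0] -> levels [6 5 5 5]
Step 6: flows [0->1,0->2,0->3] -> levels [3 6 6 6]
Tank 0 first reaches <=3 at step 6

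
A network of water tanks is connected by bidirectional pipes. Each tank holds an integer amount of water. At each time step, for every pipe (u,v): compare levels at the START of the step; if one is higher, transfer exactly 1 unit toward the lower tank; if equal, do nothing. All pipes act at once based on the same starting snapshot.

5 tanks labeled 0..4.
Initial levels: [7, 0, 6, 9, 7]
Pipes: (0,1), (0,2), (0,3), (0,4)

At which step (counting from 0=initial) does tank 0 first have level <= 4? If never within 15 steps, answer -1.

Step 1: flows [0->1,0->2,3->0,0=4] -> levels [6 1 7 8 7]
Step 2: flows [0->1,2->0,3->0,4->0] -> levels [8 2 6 7 6]
Step 3: flows [0->1,0->2,0->3,0->4] -> levels [4 3 7 8 7]
Tank 0 first reaches <=4 at step 3

Answer: 3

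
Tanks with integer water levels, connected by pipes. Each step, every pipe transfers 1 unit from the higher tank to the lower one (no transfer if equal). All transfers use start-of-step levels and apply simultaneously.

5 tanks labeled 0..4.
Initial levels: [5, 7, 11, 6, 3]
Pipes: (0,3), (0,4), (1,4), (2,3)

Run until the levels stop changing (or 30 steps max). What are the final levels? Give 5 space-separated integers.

Answer: 6 5 6 8 7

Derivation:
Step 1: flows [3->0,0->4,1->4,2->3] -> levels [5 6 10 6 5]
Step 2: flows [3->0,0=4,1->4,2->3] -> levels [6 5 9 6 6]
Step 3: flows [0=3,0=4,4->1,2->3] -> levels [6 6 8 7 5]
Step 4: flows [3->0,0->4,1->4,2->3] -> levels [6 5 7 7 7]
Step 5: flows [3->0,4->0,4->1,2=3] -> levels [8 6 7 6 5]
Step 6: flows [0->3,0->4,1->4,2->3] -> levels [6 5 6 8 7]
Step 7: flows [3->0,4->0,4->1,3->2] -> levels [8 6 7 6 5]
  -> period-2 cycle: step 7 state = step 5 state; never stabilizes
  -> state at step 30: (30-5) mod 2 = 1, same as step 6 -> [6 5 6 8 7]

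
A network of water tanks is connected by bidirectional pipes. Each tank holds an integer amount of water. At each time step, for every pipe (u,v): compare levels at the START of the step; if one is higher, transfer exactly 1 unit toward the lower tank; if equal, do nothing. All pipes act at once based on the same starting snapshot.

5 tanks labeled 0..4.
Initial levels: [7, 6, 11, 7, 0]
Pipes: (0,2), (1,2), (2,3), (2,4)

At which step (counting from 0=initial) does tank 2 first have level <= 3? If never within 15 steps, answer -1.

Answer: -1

Derivation:
Step 1: flows [2->0,2->1,2->3,2->4] -> levels [8 7 7 8 1]
Step 2: flows [0->2,1=2,3->2,2->4] -> levels [7 7 8 7 2]
Step 3: flows [2->0,2->1,2->3,2->4] -> levels [8 8 4 8 3]
Step 4: flows [0->2,1->2,3->2,2->4] -> levels [7 7 6 7 4]
Step 5: flows [0->2,1->2,3->2,2->4] -> levels [6 6 8 6 5]
Step 6: flows [2->0,2->1,2->3,2->4] -> levels [7 7 4 7 6]
Step 7: flows [0->2,1->2,3->2,4->2] -> levels [6 6 8 6 5]
  -> period-2 cycle (repeats step 5); tank 2 never drops to <=3
Tank 2 never reaches <=3 within 15 steps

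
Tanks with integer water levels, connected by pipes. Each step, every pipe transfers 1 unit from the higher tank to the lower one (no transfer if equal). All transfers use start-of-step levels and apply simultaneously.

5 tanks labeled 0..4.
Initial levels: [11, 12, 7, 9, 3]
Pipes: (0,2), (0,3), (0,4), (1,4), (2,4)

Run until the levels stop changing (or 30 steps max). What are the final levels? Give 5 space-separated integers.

Answer: 7 8 8 9 10

Derivation:
Step 1: flows [0->2,0->3,0->4,1->4,2->4] -> levels [8 11 7 10 6]
Step 2: flows [0->2,3->0,0->4,1->4,2->4] -> levels [7 10 7 9 9]
Step 3: flows [0=2,3->0,4->0,1->4,4->2] -> levels [9 9 8 8 8]
Step 4: flows [0->2,0->3,0->4,1->4,2=4] -> levels [6 8 9 9 10]
Step 5: flows [2->0,3->0,4->0,4->1,4->2] -> levels [9 9 9 8 7]
Step 6: flows [0=2,0->3,0->4,1->4,2->4] -> levels [7 8 8 9 10]
Step 7: flows [2->0,3->0,4->0,4->1,4->2] -> levels [10 9 8 8 7]
Step 8: flows [0->2,0->3,0->4,1->4,2->4] -> levels [7 8 8 9 10]
  -> period-2 cycle: step 8 state = step 6 state; never stabilizes
  -> state at step 30: (30-6) mod 2 = 0, same as step 6 -> [7 8 8 9 10]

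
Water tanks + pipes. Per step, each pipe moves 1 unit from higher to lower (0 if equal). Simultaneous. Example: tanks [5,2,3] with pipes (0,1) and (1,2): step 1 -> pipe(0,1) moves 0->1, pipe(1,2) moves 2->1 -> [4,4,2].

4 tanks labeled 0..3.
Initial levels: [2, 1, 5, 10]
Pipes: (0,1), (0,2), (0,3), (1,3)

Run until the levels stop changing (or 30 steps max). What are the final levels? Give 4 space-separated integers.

Answer: 6 4 4 4

Derivation:
Step 1: flows [0->1,2->0,3->0,3->1] -> levels [3 3 4 8]
Step 2: flows [0=1,2->0,3->0,3->1] -> levels [5 4 3 6]
Step 3: flows [0->1,0->2,3->0,3->1] -> levels [4 6 4 4]
Step 4: flows [1->0,0=2,0=3,1->3] -> levels [5 4 4 5]
Step 5: flows [0->1,0->2,0=3,3->1] -> levels [3 6 5 4]
Step 6: flows [1->0,2->0,3->0,1->3] -> levels [6 4 4 4]
Step 7: flows [0->1,0->2,0->3,1=3] -> levels [3 5 5 5]
Step 8: flows [1->0,2->0,3->0,1=3] -> levels [6 4 4 4]
  -> period-2 cycle: step 8 state = step 6 state; never stabilizes
  -> state at step 30: (30-6) mod 2 = 0, same as step 6 -> [6 4 4 4]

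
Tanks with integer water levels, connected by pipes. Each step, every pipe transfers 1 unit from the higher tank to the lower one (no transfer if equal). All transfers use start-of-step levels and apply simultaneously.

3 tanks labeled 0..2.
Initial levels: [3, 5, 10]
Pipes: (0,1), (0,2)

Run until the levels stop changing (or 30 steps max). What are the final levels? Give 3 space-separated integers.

Answer: 6 6 6

Derivation:
Step 1: flows [1->0,2->0] -> levels [5 4 9]
Step 2: flows [0->1,2->0] -> levels [5 5 8]
Step 3: flows [0=1,2->0] -> levels [6 5 7]
Step 4: flows [0->1,2->0] -> levels [6 6 6]
Step 5: flows [0=1,0=2] -> levels [6 6 6]
  -> stable (no change)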